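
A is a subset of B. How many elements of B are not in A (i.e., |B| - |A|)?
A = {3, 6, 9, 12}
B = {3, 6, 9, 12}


Set A = {3, 6, 9, 12}, |A| = 4
Set B = {3, 6, 9, 12}, |B| = 4
Since A ⊆ B: B \ A = {}
|B| - |A| = 4 - 4 = 0

0


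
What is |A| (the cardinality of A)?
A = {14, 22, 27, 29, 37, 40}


Set A = {14, 22, 27, 29, 37, 40}
Listing elements: 14, 22, 27, 29, 37, 40
Counting: 6 elements
|A| = 6

6


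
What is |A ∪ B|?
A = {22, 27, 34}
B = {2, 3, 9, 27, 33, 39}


Set A = {22, 27, 34}, |A| = 3
Set B = {2, 3, 9, 27, 33, 39}, |B| = 6
A ∩ B = {27}, |A ∩ B| = 1
|A ∪ B| = |A| + |B| - |A ∩ B| = 3 + 6 - 1 = 8

8


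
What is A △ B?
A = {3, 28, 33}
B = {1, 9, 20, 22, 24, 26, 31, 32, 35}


Set A = {3, 28, 33}
Set B = {1, 9, 20, 22, 24, 26, 31, 32, 35}
A △ B = (A \ B) ∪ (B \ A)
Elements in A but not B: {3, 28, 33}
Elements in B but not A: {1, 9, 20, 22, 24, 26, 31, 32, 35}
A △ B = {1, 3, 9, 20, 22, 24, 26, 28, 31, 32, 33, 35}

{1, 3, 9, 20, 22, 24, 26, 28, 31, 32, 33, 35}


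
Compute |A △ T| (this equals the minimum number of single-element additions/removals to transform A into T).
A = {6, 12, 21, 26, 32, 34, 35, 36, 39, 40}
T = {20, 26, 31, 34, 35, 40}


Set A = {6, 12, 21, 26, 32, 34, 35, 36, 39, 40}
Set T = {20, 26, 31, 34, 35, 40}
Elements to remove from A (in A, not in T): {6, 12, 21, 32, 36, 39} → 6 removals
Elements to add to A (in T, not in A): {20, 31} → 2 additions
Total edits = 6 + 2 = 8

8


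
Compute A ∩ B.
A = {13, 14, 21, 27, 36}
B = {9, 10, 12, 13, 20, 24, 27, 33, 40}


Set A = {13, 14, 21, 27, 36}
Set B = {9, 10, 12, 13, 20, 24, 27, 33, 40}
A ∩ B includes only elements in both sets.
Check each element of A against B:
13 ✓, 14 ✗, 21 ✗, 27 ✓, 36 ✗
A ∩ B = {13, 27}

{13, 27}


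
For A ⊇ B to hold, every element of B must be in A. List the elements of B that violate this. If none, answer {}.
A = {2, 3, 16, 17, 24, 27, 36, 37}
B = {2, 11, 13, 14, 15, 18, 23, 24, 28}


Set A = {2, 3, 16, 17, 24, 27, 36, 37}
Set B = {2, 11, 13, 14, 15, 18, 23, 24, 28}
Check each element of B against A:
2 ∈ A, 11 ∉ A (include), 13 ∉ A (include), 14 ∉ A (include), 15 ∉ A (include), 18 ∉ A (include), 23 ∉ A (include), 24 ∈ A, 28 ∉ A (include)
Elements of B not in A: {11, 13, 14, 15, 18, 23, 28}

{11, 13, 14, 15, 18, 23, 28}


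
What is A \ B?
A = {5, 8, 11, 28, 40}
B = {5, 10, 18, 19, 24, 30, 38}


Set A = {5, 8, 11, 28, 40}
Set B = {5, 10, 18, 19, 24, 30, 38}
A \ B includes elements in A that are not in B.
Check each element of A:
5 (in B, remove), 8 (not in B, keep), 11 (not in B, keep), 28 (not in B, keep), 40 (not in B, keep)
A \ B = {8, 11, 28, 40}

{8, 11, 28, 40}


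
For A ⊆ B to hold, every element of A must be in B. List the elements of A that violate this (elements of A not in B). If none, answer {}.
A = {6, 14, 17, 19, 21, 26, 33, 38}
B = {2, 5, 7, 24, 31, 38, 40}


Set A = {6, 14, 17, 19, 21, 26, 33, 38}
Set B = {2, 5, 7, 24, 31, 38, 40}
Check each element of A against B:
6 ∉ B (include), 14 ∉ B (include), 17 ∉ B (include), 19 ∉ B (include), 21 ∉ B (include), 26 ∉ B (include), 33 ∉ B (include), 38 ∈ B
Elements of A not in B: {6, 14, 17, 19, 21, 26, 33}

{6, 14, 17, 19, 21, 26, 33}


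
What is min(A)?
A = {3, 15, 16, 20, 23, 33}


Set A = {3, 15, 16, 20, 23, 33}
Elements in ascending order: 3, 15, 16, 20, 23, 33
The smallest element is 3.

3


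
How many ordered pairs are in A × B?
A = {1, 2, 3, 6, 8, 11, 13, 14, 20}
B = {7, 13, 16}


Set A = {1, 2, 3, 6, 8, 11, 13, 14, 20} has 9 elements.
Set B = {7, 13, 16} has 3 elements.
|A × B| = |A| × |B| = 9 × 3 = 27

27


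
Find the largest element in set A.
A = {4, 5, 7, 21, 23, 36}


Set A = {4, 5, 7, 21, 23, 36}
Elements in ascending order: 4, 5, 7, 21, 23, 36
The largest element is 36.

36


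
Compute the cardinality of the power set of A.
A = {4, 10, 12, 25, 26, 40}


Set A = {4, 10, 12, 25, 26, 40}
|A| = 6
The power set P(A) contains all subsets of A.
|P(A)| = 2^|A| = 2^6 = 64

64


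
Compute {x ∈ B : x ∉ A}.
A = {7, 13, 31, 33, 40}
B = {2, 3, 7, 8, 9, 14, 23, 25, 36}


Set A = {7, 13, 31, 33, 40}
Set B = {2, 3, 7, 8, 9, 14, 23, 25, 36}
Check each element of B against A:
2 ∉ A (include), 3 ∉ A (include), 7 ∈ A, 8 ∉ A (include), 9 ∉ A (include), 14 ∉ A (include), 23 ∉ A (include), 25 ∉ A (include), 36 ∉ A (include)
Elements of B not in A: {2, 3, 8, 9, 14, 23, 25, 36}

{2, 3, 8, 9, 14, 23, 25, 36}


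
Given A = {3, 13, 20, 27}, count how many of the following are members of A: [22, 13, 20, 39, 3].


Set A = {3, 13, 20, 27}
Candidates: [22, 13, 20, 39, 3]
Check each candidate:
22 ∉ A, 13 ∈ A, 20 ∈ A, 39 ∉ A, 3 ∈ A
Count of candidates in A: 3

3


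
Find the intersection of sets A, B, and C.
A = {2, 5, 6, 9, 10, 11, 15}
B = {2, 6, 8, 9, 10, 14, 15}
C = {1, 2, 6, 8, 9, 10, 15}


Set A = {2, 5, 6, 9, 10, 11, 15}
Set B = {2, 6, 8, 9, 10, 14, 15}
Set C = {1, 2, 6, 8, 9, 10, 15}
First, A ∩ B = {2, 6, 9, 10, 15}
Then, (A ∩ B) ∩ C = {2, 6, 9, 10, 15}

{2, 6, 9, 10, 15}


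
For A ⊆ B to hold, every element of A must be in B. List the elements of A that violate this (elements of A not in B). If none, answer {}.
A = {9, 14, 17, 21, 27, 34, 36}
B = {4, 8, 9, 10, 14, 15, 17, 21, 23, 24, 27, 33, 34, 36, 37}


Set A = {9, 14, 17, 21, 27, 34, 36}
Set B = {4, 8, 9, 10, 14, 15, 17, 21, 23, 24, 27, 33, 34, 36, 37}
Check each element of A against B:
9 ∈ B, 14 ∈ B, 17 ∈ B, 21 ∈ B, 27 ∈ B, 34 ∈ B, 36 ∈ B
Elements of A not in B: {}

{}


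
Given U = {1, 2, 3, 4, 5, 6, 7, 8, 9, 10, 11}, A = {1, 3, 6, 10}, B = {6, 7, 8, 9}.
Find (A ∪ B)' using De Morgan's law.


U = {1, 2, 3, 4, 5, 6, 7, 8, 9, 10, 11}
A = {1, 3, 6, 10}, B = {6, 7, 8, 9}
A ∪ B = {1, 3, 6, 7, 8, 9, 10}
(A ∪ B)' = U \ (A ∪ B) = {2, 4, 5, 11}
Verification via A' ∩ B': A' = {2, 4, 5, 7, 8, 9, 11}, B' = {1, 2, 3, 4, 5, 10, 11}
A' ∩ B' = {2, 4, 5, 11} ✓

{2, 4, 5, 11}


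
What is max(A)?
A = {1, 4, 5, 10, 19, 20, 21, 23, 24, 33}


Set A = {1, 4, 5, 10, 19, 20, 21, 23, 24, 33}
Elements in ascending order: 1, 4, 5, 10, 19, 20, 21, 23, 24, 33
The largest element is 33.

33


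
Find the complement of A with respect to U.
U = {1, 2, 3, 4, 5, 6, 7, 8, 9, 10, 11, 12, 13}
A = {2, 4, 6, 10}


Universal set U = {1, 2, 3, 4, 5, 6, 7, 8, 9, 10, 11, 12, 13}
Set A = {2, 4, 6, 10}
A' = U \ A = elements in U but not in A
Checking each element of U:
1 (not in A, include), 2 (in A, exclude), 3 (not in A, include), 4 (in A, exclude), 5 (not in A, include), 6 (in A, exclude), 7 (not in A, include), 8 (not in A, include), 9 (not in A, include), 10 (in A, exclude), 11 (not in A, include), 12 (not in A, include), 13 (not in A, include)
A' = {1, 3, 5, 7, 8, 9, 11, 12, 13}

{1, 3, 5, 7, 8, 9, 11, 12, 13}


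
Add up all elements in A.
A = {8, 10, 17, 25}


Set A = {8, 10, 17, 25}
Sum = 8 + 10 + 17 + 25 = 60

60


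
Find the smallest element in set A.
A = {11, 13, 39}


Set A = {11, 13, 39}
Elements in ascending order: 11, 13, 39
The smallest element is 11.

11


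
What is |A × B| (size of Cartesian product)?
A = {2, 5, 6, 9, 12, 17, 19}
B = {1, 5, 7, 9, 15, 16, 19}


Set A = {2, 5, 6, 9, 12, 17, 19} has 7 elements.
Set B = {1, 5, 7, 9, 15, 16, 19} has 7 elements.
|A × B| = |A| × |B| = 7 × 7 = 49

49


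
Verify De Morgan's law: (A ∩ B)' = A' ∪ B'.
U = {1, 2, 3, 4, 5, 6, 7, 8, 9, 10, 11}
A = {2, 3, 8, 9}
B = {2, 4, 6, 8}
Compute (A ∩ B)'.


U = {1, 2, 3, 4, 5, 6, 7, 8, 9, 10, 11}
A = {2, 3, 8, 9}, B = {2, 4, 6, 8}
A ∩ B = {2, 8}
(A ∩ B)' = U \ (A ∩ B) = {1, 3, 4, 5, 6, 7, 9, 10, 11}
Verification via A' ∪ B': A' = {1, 4, 5, 6, 7, 10, 11}, B' = {1, 3, 5, 7, 9, 10, 11}
A' ∪ B' = {1, 3, 4, 5, 6, 7, 9, 10, 11} ✓

{1, 3, 4, 5, 6, 7, 9, 10, 11}


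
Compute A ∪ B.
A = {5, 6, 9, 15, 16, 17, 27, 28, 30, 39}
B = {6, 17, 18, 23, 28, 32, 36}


Set A = {5, 6, 9, 15, 16, 17, 27, 28, 30, 39}
Set B = {6, 17, 18, 23, 28, 32, 36}
A ∪ B includes all elements in either set.
Elements from A: {5, 6, 9, 15, 16, 17, 27, 28, 30, 39}
Elements from B not already included: {18, 23, 32, 36}
A ∪ B = {5, 6, 9, 15, 16, 17, 18, 23, 27, 28, 30, 32, 36, 39}

{5, 6, 9, 15, 16, 17, 18, 23, 27, 28, 30, 32, 36, 39}


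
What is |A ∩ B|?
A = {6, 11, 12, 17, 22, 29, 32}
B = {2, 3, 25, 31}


Set A = {6, 11, 12, 17, 22, 29, 32}
Set B = {2, 3, 25, 31}
A ∩ B = {}
|A ∩ B| = 0

0


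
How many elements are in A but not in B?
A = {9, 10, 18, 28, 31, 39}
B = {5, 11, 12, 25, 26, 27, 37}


Set A = {9, 10, 18, 28, 31, 39}
Set B = {5, 11, 12, 25, 26, 27, 37}
A \ B = {9, 10, 18, 28, 31, 39}
|A \ B| = 6

6


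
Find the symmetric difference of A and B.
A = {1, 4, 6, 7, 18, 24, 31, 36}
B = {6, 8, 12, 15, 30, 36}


Set A = {1, 4, 6, 7, 18, 24, 31, 36}
Set B = {6, 8, 12, 15, 30, 36}
A △ B = (A \ B) ∪ (B \ A)
Elements in A but not B: {1, 4, 7, 18, 24, 31}
Elements in B but not A: {8, 12, 15, 30}
A △ B = {1, 4, 7, 8, 12, 15, 18, 24, 30, 31}

{1, 4, 7, 8, 12, 15, 18, 24, 30, 31}


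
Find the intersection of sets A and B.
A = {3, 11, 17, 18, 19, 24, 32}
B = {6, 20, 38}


Set A = {3, 11, 17, 18, 19, 24, 32}
Set B = {6, 20, 38}
A ∩ B includes only elements in both sets.
Check each element of A against B:
3 ✗, 11 ✗, 17 ✗, 18 ✗, 19 ✗, 24 ✗, 32 ✗
A ∩ B = {}

{}


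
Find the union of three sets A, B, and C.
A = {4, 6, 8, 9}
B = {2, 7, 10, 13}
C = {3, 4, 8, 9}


Set A = {4, 6, 8, 9}
Set B = {2, 7, 10, 13}
Set C = {3, 4, 8, 9}
First, A ∪ B = {2, 4, 6, 7, 8, 9, 10, 13}
Then, (A ∪ B) ∪ C = {2, 3, 4, 6, 7, 8, 9, 10, 13}

{2, 3, 4, 6, 7, 8, 9, 10, 13}


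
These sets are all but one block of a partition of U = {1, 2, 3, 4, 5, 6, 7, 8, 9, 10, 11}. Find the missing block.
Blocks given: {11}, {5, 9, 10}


U = {1, 2, 3, 4, 5, 6, 7, 8, 9, 10, 11}
Shown blocks: {11}, {5, 9, 10}
A partition's blocks are pairwise disjoint and cover U, so the missing block = U \ (union of shown blocks).
Union of shown blocks: {5, 9, 10, 11}
Missing block = U \ (union) = {1, 2, 3, 4, 6, 7, 8}

{1, 2, 3, 4, 6, 7, 8}


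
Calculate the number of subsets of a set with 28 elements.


The set has 28 elements.
The power set contains all possible subsets.
|P(A)| = 2^|A| = 2^28 = 268435456

268435456


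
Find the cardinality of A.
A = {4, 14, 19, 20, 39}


Set A = {4, 14, 19, 20, 39}
Listing elements: 4, 14, 19, 20, 39
Counting: 5 elements
|A| = 5

5


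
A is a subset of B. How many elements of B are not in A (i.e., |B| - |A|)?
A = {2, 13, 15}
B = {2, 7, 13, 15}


Set A = {2, 13, 15}, |A| = 3
Set B = {2, 7, 13, 15}, |B| = 4
Since A ⊆ B: B \ A = {7}
|B| - |A| = 4 - 3 = 1

1


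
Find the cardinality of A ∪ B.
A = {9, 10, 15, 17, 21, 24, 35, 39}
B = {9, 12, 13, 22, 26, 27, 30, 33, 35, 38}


Set A = {9, 10, 15, 17, 21, 24, 35, 39}, |A| = 8
Set B = {9, 12, 13, 22, 26, 27, 30, 33, 35, 38}, |B| = 10
A ∩ B = {9, 35}, |A ∩ B| = 2
|A ∪ B| = |A| + |B| - |A ∩ B| = 8 + 10 - 2 = 16

16


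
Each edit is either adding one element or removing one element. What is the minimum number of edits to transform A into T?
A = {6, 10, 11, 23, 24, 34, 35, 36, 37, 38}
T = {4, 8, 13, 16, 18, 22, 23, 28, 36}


Set A = {6, 10, 11, 23, 24, 34, 35, 36, 37, 38}
Set T = {4, 8, 13, 16, 18, 22, 23, 28, 36}
Elements to remove from A (in A, not in T): {6, 10, 11, 24, 34, 35, 37, 38} → 8 removals
Elements to add to A (in T, not in A): {4, 8, 13, 16, 18, 22, 28} → 7 additions
Total edits = 8 + 7 = 15

15


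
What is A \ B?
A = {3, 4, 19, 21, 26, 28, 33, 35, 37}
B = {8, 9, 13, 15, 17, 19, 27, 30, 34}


Set A = {3, 4, 19, 21, 26, 28, 33, 35, 37}
Set B = {8, 9, 13, 15, 17, 19, 27, 30, 34}
A \ B includes elements in A that are not in B.
Check each element of A:
3 (not in B, keep), 4 (not in B, keep), 19 (in B, remove), 21 (not in B, keep), 26 (not in B, keep), 28 (not in B, keep), 33 (not in B, keep), 35 (not in B, keep), 37 (not in B, keep)
A \ B = {3, 4, 21, 26, 28, 33, 35, 37}

{3, 4, 21, 26, 28, 33, 35, 37}


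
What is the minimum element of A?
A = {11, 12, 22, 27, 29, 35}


Set A = {11, 12, 22, 27, 29, 35}
Elements in ascending order: 11, 12, 22, 27, 29, 35
The smallest element is 11.

11


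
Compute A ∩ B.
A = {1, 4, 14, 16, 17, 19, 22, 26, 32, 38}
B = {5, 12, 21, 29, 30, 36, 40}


Set A = {1, 4, 14, 16, 17, 19, 22, 26, 32, 38}
Set B = {5, 12, 21, 29, 30, 36, 40}
A ∩ B includes only elements in both sets.
Check each element of A against B:
1 ✗, 4 ✗, 14 ✗, 16 ✗, 17 ✗, 19 ✗, 22 ✗, 26 ✗, 32 ✗, 38 ✗
A ∩ B = {}

{}


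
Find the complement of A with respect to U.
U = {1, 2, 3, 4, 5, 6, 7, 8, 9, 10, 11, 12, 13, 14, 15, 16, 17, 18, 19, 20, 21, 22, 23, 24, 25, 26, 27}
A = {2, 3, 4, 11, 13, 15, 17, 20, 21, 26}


Universal set U = {1, 2, 3, 4, 5, 6, 7, 8, 9, 10, 11, 12, 13, 14, 15, 16, 17, 18, 19, 20, 21, 22, 23, 24, 25, 26, 27}
Set A = {2, 3, 4, 11, 13, 15, 17, 20, 21, 26}
A' = U \ A = elements in U but not in A
Checking each element of U:
1 (not in A, include), 2 (in A, exclude), 3 (in A, exclude), 4 (in A, exclude), 5 (not in A, include), 6 (not in A, include), 7 (not in A, include), 8 (not in A, include), 9 (not in A, include), 10 (not in A, include), 11 (in A, exclude), 12 (not in A, include), 13 (in A, exclude), 14 (not in A, include), 15 (in A, exclude), 16 (not in A, include), 17 (in A, exclude), 18 (not in A, include), 19 (not in A, include), 20 (in A, exclude), 21 (in A, exclude), 22 (not in A, include), 23 (not in A, include), 24 (not in A, include), 25 (not in A, include), 26 (in A, exclude), 27 (not in A, include)
A' = {1, 5, 6, 7, 8, 9, 10, 12, 14, 16, 18, 19, 22, 23, 24, 25, 27}

{1, 5, 6, 7, 8, 9, 10, 12, 14, 16, 18, 19, 22, 23, 24, 25, 27}


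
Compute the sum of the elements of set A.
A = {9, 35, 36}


Set A = {9, 35, 36}
Sum = 9 + 35 + 36 = 80

80


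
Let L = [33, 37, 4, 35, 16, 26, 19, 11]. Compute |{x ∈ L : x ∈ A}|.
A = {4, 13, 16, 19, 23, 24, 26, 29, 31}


Set A = {4, 13, 16, 19, 23, 24, 26, 29, 31}
Candidates: [33, 37, 4, 35, 16, 26, 19, 11]
Check each candidate:
33 ∉ A, 37 ∉ A, 4 ∈ A, 35 ∉ A, 16 ∈ A, 26 ∈ A, 19 ∈ A, 11 ∉ A
Count of candidates in A: 4

4


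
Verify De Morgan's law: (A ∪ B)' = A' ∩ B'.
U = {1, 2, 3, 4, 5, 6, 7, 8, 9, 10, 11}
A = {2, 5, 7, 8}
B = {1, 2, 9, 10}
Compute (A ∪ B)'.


U = {1, 2, 3, 4, 5, 6, 7, 8, 9, 10, 11}
A = {2, 5, 7, 8}, B = {1, 2, 9, 10}
A ∪ B = {1, 2, 5, 7, 8, 9, 10}
(A ∪ B)' = U \ (A ∪ B) = {3, 4, 6, 11}
Verification via A' ∩ B': A' = {1, 3, 4, 6, 9, 10, 11}, B' = {3, 4, 5, 6, 7, 8, 11}
A' ∩ B' = {3, 4, 6, 11} ✓

{3, 4, 6, 11}


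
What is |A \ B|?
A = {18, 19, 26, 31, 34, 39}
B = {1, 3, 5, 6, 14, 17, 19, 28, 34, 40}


Set A = {18, 19, 26, 31, 34, 39}
Set B = {1, 3, 5, 6, 14, 17, 19, 28, 34, 40}
A \ B = {18, 26, 31, 39}
|A \ B| = 4

4


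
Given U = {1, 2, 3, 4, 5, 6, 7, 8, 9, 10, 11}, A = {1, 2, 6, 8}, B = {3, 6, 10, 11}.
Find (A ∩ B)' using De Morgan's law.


U = {1, 2, 3, 4, 5, 6, 7, 8, 9, 10, 11}
A = {1, 2, 6, 8}, B = {3, 6, 10, 11}
A ∩ B = {6}
(A ∩ B)' = U \ (A ∩ B) = {1, 2, 3, 4, 5, 7, 8, 9, 10, 11}
Verification via A' ∪ B': A' = {3, 4, 5, 7, 9, 10, 11}, B' = {1, 2, 4, 5, 7, 8, 9}
A' ∪ B' = {1, 2, 3, 4, 5, 7, 8, 9, 10, 11} ✓

{1, 2, 3, 4, 5, 7, 8, 9, 10, 11}


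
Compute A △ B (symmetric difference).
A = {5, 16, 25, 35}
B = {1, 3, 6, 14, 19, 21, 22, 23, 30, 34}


Set A = {5, 16, 25, 35}
Set B = {1, 3, 6, 14, 19, 21, 22, 23, 30, 34}
A △ B = (A \ B) ∪ (B \ A)
Elements in A but not B: {5, 16, 25, 35}
Elements in B but not A: {1, 3, 6, 14, 19, 21, 22, 23, 30, 34}
A △ B = {1, 3, 5, 6, 14, 16, 19, 21, 22, 23, 25, 30, 34, 35}

{1, 3, 5, 6, 14, 16, 19, 21, 22, 23, 25, 30, 34, 35}


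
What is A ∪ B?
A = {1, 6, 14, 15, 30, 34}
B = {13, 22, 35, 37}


Set A = {1, 6, 14, 15, 30, 34}
Set B = {13, 22, 35, 37}
A ∪ B includes all elements in either set.
Elements from A: {1, 6, 14, 15, 30, 34}
Elements from B not already included: {13, 22, 35, 37}
A ∪ B = {1, 6, 13, 14, 15, 22, 30, 34, 35, 37}

{1, 6, 13, 14, 15, 22, 30, 34, 35, 37}


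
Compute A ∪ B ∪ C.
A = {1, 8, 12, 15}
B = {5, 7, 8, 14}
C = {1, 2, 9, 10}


Set A = {1, 8, 12, 15}
Set B = {5, 7, 8, 14}
Set C = {1, 2, 9, 10}
First, A ∪ B = {1, 5, 7, 8, 12, 14, 15}
Then, (A ∪ B) ∪ C = {1, 2, 5, 7, 8, 9, 10, 12, 14, 15}

{1, 2, 5, 7, 8, 9, 10, 12, 14, 15}


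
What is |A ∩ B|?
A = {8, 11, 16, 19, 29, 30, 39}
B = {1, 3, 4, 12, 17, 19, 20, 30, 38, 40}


Set A = {8, 11, 16, 19, 29, 30, 39}
Set B = {1, 3, 4, 12, 17, 19, 20, 30, 38, 40}
A ∩ B = {19, 30}
|A ∩ B| = 2

2


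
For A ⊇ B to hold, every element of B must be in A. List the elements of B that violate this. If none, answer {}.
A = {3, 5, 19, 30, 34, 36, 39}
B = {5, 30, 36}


Set A = {3, 5, 19, 30, 34, 36, 39}
Set B = {5, 30, 36}
Check each element of B against A:
5 ∈ A, 30 ∈ A, 36 ∈ A
Elements of B not in A: {}

{}


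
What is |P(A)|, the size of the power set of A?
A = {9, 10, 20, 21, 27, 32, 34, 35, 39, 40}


Set A = {9, 10, 20, 21, 27, 32, 34, 35, 39, 40}
|A| = 10
The power set P(A) contains all subsets of A.
|P(A)| = 2^|A| = 2^10 = 1024

1024


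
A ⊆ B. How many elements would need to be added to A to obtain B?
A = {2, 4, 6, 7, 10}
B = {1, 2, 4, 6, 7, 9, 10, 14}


Set A = {2, 4, 6, 7, 10}, |A| = 5
Set B = {1, 2, 4, 6, 7, 9, 10, 14}, |B| = 8
Since A ⊆ B: B \ A = {1, 9, 14}
|B| - |A| = 8 - 5 = 3

3


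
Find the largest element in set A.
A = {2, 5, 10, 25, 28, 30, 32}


Set A = {2, 5, 10, 25, 28, 30, 32}
Elements in ascending order: 2, 5, 10, 25, 28, 30, 32
The largest element is 32.

32


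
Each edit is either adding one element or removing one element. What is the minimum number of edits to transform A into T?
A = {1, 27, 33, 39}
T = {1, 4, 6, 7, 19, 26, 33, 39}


Set A = {1, 27, 33, 39}
Set T = {1, 4, 6, 7, 19, 26, 33, 39}
Elements to remove from A (in A, not in T): {27} → 1 removals
Elements to add to A (in T, not in A): {4, 6, 7, 19, 26} → 5 additions
Total edits = 1 + 5 = 6

6


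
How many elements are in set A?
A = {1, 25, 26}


Set A = {1, 25, 26}
Listing elements: 1, 25, 26
Counting: 3 elements
|A| = 3

3


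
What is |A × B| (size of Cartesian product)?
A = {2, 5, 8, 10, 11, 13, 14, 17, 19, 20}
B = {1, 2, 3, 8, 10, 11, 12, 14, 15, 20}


Set A = {2, 5, 8, 10, 11, 13, 14, 17, 19, 20} has 10 elements.
Set B = {1, 2, 3, 8, 10, 11, 12, 14, 15, 20} has 10 elements.
|A × B| = |A| × |B| = 10 × 10 = 100

100


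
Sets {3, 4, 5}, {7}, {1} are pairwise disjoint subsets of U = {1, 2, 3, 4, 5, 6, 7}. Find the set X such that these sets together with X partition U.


U = {1, 2, 3, 4, 5, 6, 7}
Shown blocks: {3, 4, 5}, {7}, {1}
A partition's blocks are pairwise disjoint and cover U, so the missing block = U \ (union of shown blocks).
Union of shown blocks: {1, 3, 4, 5, 7}
Missing block = U \ (union) = {2, 6}

{2, 6}


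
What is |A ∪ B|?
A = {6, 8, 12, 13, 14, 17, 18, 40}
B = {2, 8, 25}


Set A = {6, 8, 12, 13, 14, 17, 18, 40}, |A| = 8
Set B = {2, 8, 25}, |B| = 3
A ∩ B = {8}, |A ∩ B| = 1
|A ∪ B| = |A| + |B| - |A ∩ B| = 8 + 3 - 1 = 10

10


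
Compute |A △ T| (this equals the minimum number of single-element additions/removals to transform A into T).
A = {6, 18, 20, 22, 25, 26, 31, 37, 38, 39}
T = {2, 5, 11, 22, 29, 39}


Set A = {6, 18, 20, 22, 25, 26, 31, 37, 38, 39}
Set T = {2, 5, 11, 22, 29, 39}
Elements to remove from A (in A, not in T): {6, 18, 20, 25, 26, 31, 37, 38} → 8 removals
Elements to add to A (in T, not in A): {2, 5, 11, 29} → 4 additions
Total edits = 8 + 4 = 12

12


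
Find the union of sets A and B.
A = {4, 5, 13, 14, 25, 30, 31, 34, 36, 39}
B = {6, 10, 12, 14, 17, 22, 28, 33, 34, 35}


Set A = {4, 5, 13, 14, 25, 30, 31, 34, 36, 39}
Set B = {6, 10, 12, 14, 17, 22, 28, 33, 34, 35}
A ∪ B includes all elements in either set.
Elements from A: {4, 5, 13, 14, 25, 30, 31, 34, 36, 39}
Elements from B not already included: {6, 10, 12, 17, 22, 28, 33, 35}
A ∪ B = {4, 5, 6, 10, 12, 13, 14, 17, 22, 25, 28, 30, 31, 33, 34, 35, 36, 39}

{4, 5, 6, 10, 12, 13, 14, 17, 22, 25, 28, 30, 31, 33, 34, 35, 36, 39}


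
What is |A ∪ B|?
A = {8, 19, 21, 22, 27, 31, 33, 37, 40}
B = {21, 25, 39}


Set A = {8, 19, 21, 22, 27, 31, 33, 37, 40}, |A| = 9
Set B = {21, 25, 39}, |B| = 3
A ∩ B = {21}, |A ∩ B| = 1
|A ∪ B| = |A| + |B| - |A ∩ B| = 9 + 3 - 1 = 11

11


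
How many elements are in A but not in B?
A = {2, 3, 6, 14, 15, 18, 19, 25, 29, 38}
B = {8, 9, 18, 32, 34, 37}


Set A = {2, 3, 6, 14, 15, 18, 19, 25, 29, 38}
Set B = {8, 9, 18, 32, 34, 37}
A \ B = {2, 3, 6, 14, 15, 19, 25, 29, 38}
|A \ B| = 9

9


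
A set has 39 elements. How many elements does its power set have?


The set has 39 elements.
The power set contains all possible subsets.
|P(A)| = 2^|A| = 2^39 = 549755813888

549755813888


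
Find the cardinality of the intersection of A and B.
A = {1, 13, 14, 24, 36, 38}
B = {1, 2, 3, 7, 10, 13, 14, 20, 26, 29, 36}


Set A = {1, 13, 14, 24, 36, 38}
Set B = {1, 2, 3, 7, 10, 13, 14, 20, 26, 29, 36}
A ∩ B = {1, 13, 14, 36}
|A ∩ B| = 4

4


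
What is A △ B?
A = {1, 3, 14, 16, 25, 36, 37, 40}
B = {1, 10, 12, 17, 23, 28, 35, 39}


Set A = {1, 3, 14, 16, 25, 36, 37, 40}
Set B = {1, 10, 12, 17, 23, 28, 35, 39}
A △ B = (A \ B) ∪ (B \ A)
Elements in A but not B: {3, 14, 16, 25, 36, 37, 40}
Elements in B but not A: {10, 12, 17, 23, 28, 35, 39}
A △ B = {3, 10, 12, 14, 16, 17, 23, 25, 28, 35, 36, 37, 39, 40}

{3, 10, 12, 14, 16, 17, 23, 25, 28, 35, 36, 37, 39, 40}


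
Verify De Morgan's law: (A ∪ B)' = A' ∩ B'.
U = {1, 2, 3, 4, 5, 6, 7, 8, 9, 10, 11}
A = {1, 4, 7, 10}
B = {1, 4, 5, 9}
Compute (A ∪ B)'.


U = {1, 2, 3, 4, 5, 6, 7, 8, 9, 10, 11}
A = {1, 4, 7, 10}, B = {1, 4, 5, 9}
A ∪ B = {1, 4, 5, 7, 9, 10}
(A ∪ B)' = U \ (A ∪ B) = {2, 3, 6, 8, 11}
Verification via A' ∩ B': A' = {2, 3, 5, 6, 8, 9, 11}, B' = {2, 3, 6, 7, 8, 10, 11}
A' ∩ B' = {2, 3, 6, 8, 11} ✓

{2, 3, 6, 8, 11}


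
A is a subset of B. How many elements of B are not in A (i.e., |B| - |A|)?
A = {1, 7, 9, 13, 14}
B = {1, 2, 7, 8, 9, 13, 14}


Set A = {1, 7, 9, 13, 14}, |A| = 5
Set B = {1, 2, 7, 8, 9, 13, 14}, |B| = 7
Since A ⊆ B: B \ A = {2, 8}
|B| - |A| = 7 - 5 = 2

2


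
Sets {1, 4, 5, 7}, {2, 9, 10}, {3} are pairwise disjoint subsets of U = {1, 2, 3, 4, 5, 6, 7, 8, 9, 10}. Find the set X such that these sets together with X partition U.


U = {1, 2, 3, 4, 5, 6, 7, 8, 9, 10}
Shown blocks: {1, 4, 5, 7}, {2, 9, 10}, {3}
A partition's blocks are pairwise disjoint and cover U, so the missing block = U \ (union of shown blocks).
Union of shown blocks: {1, 2, 3, 4, 5, 7, 9, 10}
Missing block = U \ (union) = {6, 8}

{6, 8}


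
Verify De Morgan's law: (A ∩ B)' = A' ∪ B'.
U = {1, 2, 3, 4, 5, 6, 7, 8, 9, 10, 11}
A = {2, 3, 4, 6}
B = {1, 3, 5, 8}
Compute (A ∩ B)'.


U = {1, 2, 3, 4, 5, 6, 7, 8, 9, 10, 11}
A = {2, 3, 4, 6}, B = {1, 3, 5, 8}
A ∩ B = {3}
(A ∩ B)' = U \ (A ∩ B) = {1, 2, 4, 5, 6, 7, 8, 9, 10, 11}
Verification via A' ∪ B': A' = {1, 5, 7, 8, 9, 10, 11}, B' = {2, 4, 6, 7, 9, 10, 11}
A' ∪ B' = {1, 2, 4, 5, 6, 7, 8, 9, 10, 11} ✓

{1, 2, 4, 5, 6, 7, 8, 9, 10, 11}


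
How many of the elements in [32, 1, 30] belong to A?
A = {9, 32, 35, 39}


Set A = {9, 32, 35, 39}
Candidates: [32, 1, 30]
Check each candidate:
32 ∈ A, 1 ∉ A, 30 ∉ A
Count of candidates in A: 1

1


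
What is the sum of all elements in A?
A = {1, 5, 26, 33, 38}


Set A = {1, 5, 26, 33, 38}
Sum = 1 + 5 + 26 + 33 + 38 = 103

103


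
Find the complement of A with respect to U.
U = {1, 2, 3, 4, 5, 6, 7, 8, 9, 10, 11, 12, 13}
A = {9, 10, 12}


Universal set U = {1, 2, 3, 4, 5, 6, 7, 8, 9, 10, 11, 12, 13}
Set A = {9, 10, 12}
A' = U \ A = elements in U but not in A
Checking each element of U:
1 (not in A, include), 2 (not in A, include), 3 (not in A, include), 4 (not in A, include), 5 (not in A, include), 6 (not in A, include), 7 (not in A, include), 8 (not in A, include), 9 (in A, exclude), 10 (in A, exclude), 11 (not in A, include), 12 (in A, exclude), 13 (not in A, include)
A' = {1, 2, 3, 4, 5, 6, 7, 8, 11, 13}

{1, 2, 3, 4, 5, 6, 7, 8, 11, 13}


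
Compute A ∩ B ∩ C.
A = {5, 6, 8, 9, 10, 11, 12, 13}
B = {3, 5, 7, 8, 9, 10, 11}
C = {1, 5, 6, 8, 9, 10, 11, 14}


Set A = {5, 6, 8, 9, 10, 11, 12, 13}
Set B = {3, 5, 7, 8, 9, 10, 11}
Set C = {1, 5, 6, 8, 9, 10, 11, 14}
First, A ∩ B = {5, 8, 9, 10, 11}
Then, (A ∩ B) ∩ C = {5, 8, 9, 10, 11}

{5, 8, 9, 10, 11}


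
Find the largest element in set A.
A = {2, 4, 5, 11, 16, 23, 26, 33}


Set A = {2, 4, 5, 11, 16, 23, 26, 33}
Elements in ascending order: 2, 4, 5, 11, 16, 23, 26, 33
The largest element is 33.

33


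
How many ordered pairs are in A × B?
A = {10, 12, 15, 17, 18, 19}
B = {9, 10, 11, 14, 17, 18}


Set A = {10, 12, 15, 17, 18, 19} has 6 elements.
Set B = {9, 10, 11, 14, 17, 18} has 6 elements.
|A × B| = |A| × |B| = 6 × 6 = 36

36


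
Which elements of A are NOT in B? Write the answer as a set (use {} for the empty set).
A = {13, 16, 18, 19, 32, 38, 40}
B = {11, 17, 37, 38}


Set A = {13, 16, 18, 19, 32, 38, 40}
Set B = {11, 17, 37, 38}
Check each element of A against B:
13 ∉ B (include), 16 ∉ B (include), 18 ∉ B (include), 19 ∉ B (include), 32 ∉ B (include), 38 ∈ B, 40 ∉ B (include)
Elements of A not in B: {13, 16, 18, 19, 32, 40}

{13, 16, 18, 19, 32, 40}


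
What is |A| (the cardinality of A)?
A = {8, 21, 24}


Set A = {8, 21, 24}
Listing elements: 8, 21, 24
Counting: 3 elements
|A| = 3

3


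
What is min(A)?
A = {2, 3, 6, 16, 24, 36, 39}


Set A = {2, 3, 6, 16, 24, 36, 39}
Elements in ascending order: 2, 3, 6, 16, 24, 36, 39
The smallest element is 2.

2


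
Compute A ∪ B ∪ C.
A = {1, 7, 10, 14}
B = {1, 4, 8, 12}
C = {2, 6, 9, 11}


Set A = {1, 7, 10, 14}
Set B = {1, 4, 8, 12}
Set C = {2, 6, 9, 11}
First, A ∪ B = {1, 4, 7, 8, 10, 12, 14}
Then, (A ∪ B) ∪ C = {1, 2, 4, 6, 7, 8, 9, 10, 11, 12, 14}

{1, 2, 4, 6, 7, 8, 9, 10, 11, 12, 14}


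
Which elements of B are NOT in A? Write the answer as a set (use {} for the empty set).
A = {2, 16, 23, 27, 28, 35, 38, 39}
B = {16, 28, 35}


Set A = {2, 16, 23, 27, 28, 35, 38, 39}
Set B = {16, 28, 35}
Check each element of B against A:
16 ∈ A, 28 ∈ A, 35 ∈ A
Elements of B not in A: {}

{}


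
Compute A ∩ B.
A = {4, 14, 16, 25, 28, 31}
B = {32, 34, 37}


Set A = {4, 14, 16, 25, 28, 31}
Set B = {32, 34, 37}
A ∩ B includes only elements in both sets.
Check each element of A against B:
4 ✗, 14 ✗, 16 ✗, 25 ✗, 28 ✗, 31 ✗
A ∩ B = {}

{}


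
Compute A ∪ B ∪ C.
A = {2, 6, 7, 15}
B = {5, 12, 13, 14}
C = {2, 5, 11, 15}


Set A = {2, 6, 7, 15}
Set B = {5, 12, 13, 14}
Set C = {2, 5, 11, 15}
First, A ∪ B = {2, 5, 6, 7, 12, 13, 14, 15}
Then, (A ∪ B) ∪ C = {2, 5, 6, 7, 11, 12, 13, 14, 15}

{2, 5, 6, 7, 11, 12, 13, 14, 15}


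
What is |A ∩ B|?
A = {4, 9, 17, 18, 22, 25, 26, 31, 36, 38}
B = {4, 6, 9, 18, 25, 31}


Set A = {4, 9, 17, 18, 22, 25, 26, 31, 36, 38}
Set B = {4, 6, 9, 18, 25, 31}
A ∩ B = {4, 9, 18, 25, 31}
|A ∩ B| = 5

5


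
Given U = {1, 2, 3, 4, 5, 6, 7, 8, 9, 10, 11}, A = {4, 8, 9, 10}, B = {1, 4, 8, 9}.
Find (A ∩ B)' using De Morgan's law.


U = {1, 2, 3, 4, 5, 6, 7, 8, 9, 10, 11}
A = {4, 8, 9, 10}, B = {1, 4, 8, 9}
A ∩ B = {4, 8, 9}
(A ∩ B)' = U \ (A ∩ B) = {1, 2, 3, 5, 6, 7, 10, 11}
Verification via A' ∪ B': A' = {1, 2, 3, 5, 6, 7, 11}, B' = {2, 3, 5, 6, 7, 10, 11}
A' ∪ B' = {1, 2, 3, 5, 6, 7, 10, 11} ✓

{1, 2, 3, 5, 6, 7, 10, 11}


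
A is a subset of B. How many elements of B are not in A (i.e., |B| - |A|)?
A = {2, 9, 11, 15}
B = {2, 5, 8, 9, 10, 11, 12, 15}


Set A = {2, 9, 11, 15}, |A| = 4
Set B = {2, 5, 8, 9, 10, 11, 12, 15}, |B| = 8
Since A ⊆ B: B \ A = {5, 8, 10, 12}
|B| - |A| = 8 - 4 = 4

4


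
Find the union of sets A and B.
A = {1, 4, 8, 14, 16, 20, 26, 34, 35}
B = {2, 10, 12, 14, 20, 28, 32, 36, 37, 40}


Set A = {1, 4, 8, 14, 16, 20, 26, 34, 35}
Set B = {2, 10, 12, 14, 20, 28, 32, 36, 37, 40}
A ∪ B includes all elements in either set.
Elements from A: {1, 4, 8, 14, 16, 20, 26, 34, 35}
Elements from B not already included: {2, 10, 12, 28, 32, 36, 37, 40}
A ∪ B = {1, 2, 4, 8, 10, 12, 14, 16, 20, 26, 28, 32, 34, 35, 36, 37, 40}

{1, 2, 4, 8, 10, 12, 14, 16, 20, 26, 28, 32, 34, 35, 36, 37, 40}


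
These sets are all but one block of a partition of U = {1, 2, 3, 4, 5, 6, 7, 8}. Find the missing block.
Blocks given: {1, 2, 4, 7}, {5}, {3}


U = {1, 2, 3, 4, 5, 6, 7, 8}
Shown blocks: {1, 2, 4, 7}, {5}, {3}
A partition's blocks are pairwise disjoint and cover U, so the missing block = U \ (union of shown blocks).
Union of shown blocks: {1, 2, 3, 4, 5, 7}
Missing block = U \ (union) = {6, 8}

{6, 8}


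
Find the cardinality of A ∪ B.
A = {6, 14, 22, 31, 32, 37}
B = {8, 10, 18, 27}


Set A = {6, 14, 22, 31, 32, 37}, |A| = 6
Set B = {8, 10, 18, 27}, |B| = 4
A ∩ B = {}, |A ∩ B| = 0
|A ∪ B| = |A| + |B| - |A ∩ B| = 6 + 4 - 0 = 10

10


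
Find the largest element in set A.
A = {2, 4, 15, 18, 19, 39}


Set A = {2, 4, 15, 18, 19, 39}
Elements in ascending order: 2, 4, 15, 18, 19, 39
The largest element is 39.

39


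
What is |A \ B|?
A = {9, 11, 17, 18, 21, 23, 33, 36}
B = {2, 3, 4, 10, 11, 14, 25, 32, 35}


Set A = {9, 11, 17, 18, 21, 23, 33, 36}
Set B = {2, 3, 4, 10, 11, 14, 25, 32, 35}
A \ B = {9, 17, 18, 21, 23, 33, 36}
|A \ B| = 7

7


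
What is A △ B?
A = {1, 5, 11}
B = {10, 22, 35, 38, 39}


Set A = {1, 5, 11}
Set B = {10, 22, 35, 38, 39}
A △ B = (A \ B) ∪ (B \ A)
Elements in A but not B: {1, 5, 11}
Elements in B but not A: {10, 22, 35, 38, 39}
A △ B = {1, 5, 10, 11, 22, 35, 38, 39}

{1, 5, 10, 11, 22, 35, 38, 39}


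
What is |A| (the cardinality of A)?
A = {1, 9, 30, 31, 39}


Set A = {1, 9, 30, 31, 39}
Listing elements: 1, 9, 30, 31, 39
Counting: 5 elements
|A| = 5

5


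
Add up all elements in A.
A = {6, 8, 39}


Set A = {6, 8, 39}
Sum = 6 + 8 + 39 = 53

53


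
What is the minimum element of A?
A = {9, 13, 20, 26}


Set A = {9, 13, 20, 26}
Elements in ascending order: 9, 13, 20, 26
The smallest element is 9.

9


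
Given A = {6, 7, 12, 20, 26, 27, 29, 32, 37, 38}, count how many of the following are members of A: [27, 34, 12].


Set A = {6, 7, 12, 20, 26, 27, 29, 32, 37, 38}
Candidates: [27, 34, 12]
Check each candidate:
27 ∈ A, 34 ∉ A, 12 ∈ A
Count of candidates in A: 2

2


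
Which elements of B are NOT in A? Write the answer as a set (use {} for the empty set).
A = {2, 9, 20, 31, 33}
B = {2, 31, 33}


Set A = {2, 9, 20, 31, 33}
Set B = {2, 31, 33}
Check each element of B against A:
2 ∈ A, 31 ∈ A, 33 ∈ A
Elements of B not in A: {}

{}


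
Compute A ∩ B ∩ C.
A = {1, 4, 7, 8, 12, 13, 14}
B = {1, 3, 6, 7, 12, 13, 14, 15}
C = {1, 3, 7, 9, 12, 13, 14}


Set A = {1, 4, 7, 8, 12, 13, 14}
Set B = {1, 3, 6, 7, 12, 13, 14, 15}
Set C = {1, 3, 7, 9, 12, 13, 14}
First, A ∩ B = {1, 7, 12, 13, 14}
Then, (A ∩ B) ∩ C = {1, 7, 12, 13, 14}

{1, 7, 12, 13, 14}


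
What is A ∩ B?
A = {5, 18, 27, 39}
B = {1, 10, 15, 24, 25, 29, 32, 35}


Set A = {5, 18, 27, 39}
Set B = {1, 10, 15, 24, 25, 29, 32, 35}
A ∩ B includes only elements in both sets.
Check each element of A against B:
5 ✗, 18 ✗, 27 ✗, 39 ✗
A ∩ B = {}

{}


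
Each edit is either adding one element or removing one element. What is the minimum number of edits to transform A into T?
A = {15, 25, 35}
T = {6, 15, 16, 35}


Set A = {15, 25, 35}
Set T = {6, 15, 16, 35}
Elements to remove from A (in A, not in T): {25} → 1 removals
Elements to add to A (in T, not in A): {6, 16} → 2 additions
Total edits = 1 + 2 = 3

3


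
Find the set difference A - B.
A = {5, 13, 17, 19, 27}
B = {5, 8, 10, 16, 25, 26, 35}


Set A = {5, 13, 17, 19, 27}
Set B = {5, 8, 10, 16, 25, 26, 35}
A \ B includes elements in A that are not in B.
Check each element of A:
5 (in B, remove), 13 (not in B, keep), 17 (not in B, keep), 19 (not in B, keep), 27 (not in B, keep)
A \ B = {13, 17, 19, 27}

{13, 17, 19, 27}


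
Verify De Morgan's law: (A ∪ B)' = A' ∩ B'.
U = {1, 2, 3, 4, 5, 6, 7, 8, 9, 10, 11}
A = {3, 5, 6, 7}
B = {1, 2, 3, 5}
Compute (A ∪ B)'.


U = {1, 2, 3, 4, 5, 6, 7, 8, 9, 10, 11}
A = {3, 5, 6, 7}, B = {1, 2, 3, 5}
A ∪ B = {1, 2, 3, 5, 6, 7}
(A ∪ B)' = U \ (A ∪ B) = {4, 8, 9, 10, 11}
Verification via A' ∩ B': A' = {1, 2, 4, 8, 9, 10, 11}, B' = {4, 6, 7, 8, 9, 10, 11}
A' ∩ B' = {4, 8, 9, 10, 11} ✓

{4, 8, 9, 10, 11}


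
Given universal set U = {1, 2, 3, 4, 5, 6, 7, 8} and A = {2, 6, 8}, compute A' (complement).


Universal set U = {1, 2, 3, 4, 5, 6, 7, 8}
Set A = {2, 6, 8}
A' = U \ A = elements in U but not in A
Checking each element of U:
1 (not in A, include), 2 (in A, exclude), 3 (not in A, include), 4 (not in A, include), 5 (not in A, include), 6 (in A, exclude), 7 (not in A, include), 8 (in A, exclude)
A' = {1, 3, 4, 5, 7}

{1, 3, 4, 5, 7}


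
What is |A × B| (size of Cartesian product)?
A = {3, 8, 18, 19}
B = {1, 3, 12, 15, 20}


Set A = {3, 8, 18, 19} has 4 elements.
Set B = {1, 3, 12, 15, 20} has 5 elements.
|A × B| = |A| × |B| = 4 × 5 = 20

20


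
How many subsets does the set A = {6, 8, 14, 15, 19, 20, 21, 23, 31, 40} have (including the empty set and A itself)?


Set A = {6, 8, 14, 15, 19, 20, 21, 23, 31, 40}
|A| = 10
The power set P(A) contains all subsets of A.
|P(A)| = 2^|A| = 2^10 = 1024

1024


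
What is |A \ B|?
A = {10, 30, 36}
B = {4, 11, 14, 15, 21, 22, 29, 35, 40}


Set A = {10, 30, 36}
Set B = {4, 11, 14, 15, 21, 22, 29, 35, 40}
A \ B = {10, 30, 36}
|A \ B| = 3

3


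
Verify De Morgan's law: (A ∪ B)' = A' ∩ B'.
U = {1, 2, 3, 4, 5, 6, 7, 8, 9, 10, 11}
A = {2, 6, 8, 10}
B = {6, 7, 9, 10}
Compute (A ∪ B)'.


U = {1, 2, 3, 4, 5, 6, 7, 8, 9, 10, 11}
A = {2, 6, 8, 10}, B = {6, 7, 9, 10}
A ∪ B = {2, 6, 7, 8, 9, 10}
(A ∪ B)' = U \ (A ∪ B) = {1, 3, 4, 5, 11}
Verification via A' ∩ B': A' = {1, 3, 4, 5, 7, 9, 11}, B' = {1, 2, 3, 4, 5, 8, 11}
A' ∩ B' = {1, 3, 4, 5, 11} ✓

{1, 3, 4, 5, 11}


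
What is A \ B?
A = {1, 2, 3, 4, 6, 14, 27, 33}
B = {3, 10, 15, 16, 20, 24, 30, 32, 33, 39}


Set A = {1, 2, 3, 4, 6, 14, 27, 33}
Set B = {3, 10, 15, 16, 20, 24, 30, 32, 33, 39}
A \ B includes elements in A that are not in B.
Check each element of A:
1 (not in B, keep), 2 (not in B, keep), 3 (in B, remove), 4 (not in B, keep), 6 (not in B, keep), 14 (not in B, keep), 27 (not in B, keep), 33 (in B, remove)
A \ B = {1, 2, 4, 6, 14, 27}

{1, 2, 4, 6, 14, 27}


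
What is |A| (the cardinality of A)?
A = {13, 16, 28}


Set A = {13, 16, 28}
Listing elements: 13, 16, 28
Counting: 3 elements
|A| = 3

3


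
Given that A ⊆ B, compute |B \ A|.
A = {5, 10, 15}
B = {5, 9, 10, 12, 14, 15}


Set A = {5, 10, 15}, |A| = 3
Set B = {5, 9, 10, 12, 14, 15}, |B| = 6
Since A ⊆ B: B \ A = {9, 12, 14}
|B| - |A| = 6 - 3 = 3

3


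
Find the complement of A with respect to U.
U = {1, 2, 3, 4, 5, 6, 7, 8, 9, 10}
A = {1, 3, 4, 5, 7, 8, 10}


Universal set U = {1, 2, 3, 4, 5, 6, 7, 8, 9, 10}
Set A = {1, 3, 4, 5, 7, 8, 10}
A' = U \ A = elements in U but not in A
Checking each element of U:
1 (in A, exclude), 2 (not in A, include), 3 (in A, exclude), 4 (in A, exclude), 5 (in A, exclude), 6 (not in A, include), 7 (in A, exclude), 8 (in A, exclude), 9 (not in A, include), 10 (in A, exclude)
A' = {2, 6, 9}

{2, 6, 9}


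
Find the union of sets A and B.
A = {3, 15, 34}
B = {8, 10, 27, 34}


Set A = {3, 15, 34}
Set B = {8, 10, 27, 34}
A ∪ B includes all elements in either set.
Elements from A: {3, 15, 34}
Elements from B not already included: {8, 10, 27}
A ∪ B = {3, 8, 10, 15, 27, 34}

{3, 8, 10, 15, 27, 34}


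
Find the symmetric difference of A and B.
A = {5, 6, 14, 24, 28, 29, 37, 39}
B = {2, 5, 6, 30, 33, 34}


Set A = {5, 6, 14, 24, 28, 29, 37, 39}
Set B = {2, 5, 6, 30, 33, 34}
A △ B = (A \ B) ∪ (B \ A)
Elements in A but not B: {14, 24, 28, 29, 37, 39}
Elements in B but not A: {2, 30, 33, 34}
A △ B = {2, 14, 24, 28, 29, 30, 33, 34, 37, 39}

{2, 14, 24, 28, 29, 30, 33, 34, 37, 39}


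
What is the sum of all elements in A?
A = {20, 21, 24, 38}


Set A = {20, 21, 24, 38}
Sum = 20 + 21 + 24 + 38 = 103

103


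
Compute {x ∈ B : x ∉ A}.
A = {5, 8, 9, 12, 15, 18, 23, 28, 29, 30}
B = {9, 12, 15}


Set A = {5, 8, 9, 12, 15, 18, 23, 28, 29, 30}
Set B = {9, 12, 15}
Check each element of B against A:
9 ∈ A, 12 ∈ A, 15 ∈ A
Elements of B not in A: {}

{}


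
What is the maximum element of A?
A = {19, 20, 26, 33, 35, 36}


Set A = {19, 20, 26, 33, 35, 36}
Elements in ascending order: 19, 20, 26, 33, 35, 36
The largest element is 36.

36


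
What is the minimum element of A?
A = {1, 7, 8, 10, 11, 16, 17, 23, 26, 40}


Set A = {1, 7, 8, 10, 11, 16, 17, 23, 26, 40}
Elements in ascending order: 1, 7, 8, 10, 11, 16, 17, 23, 26, 40
The smallest element is 1.

1


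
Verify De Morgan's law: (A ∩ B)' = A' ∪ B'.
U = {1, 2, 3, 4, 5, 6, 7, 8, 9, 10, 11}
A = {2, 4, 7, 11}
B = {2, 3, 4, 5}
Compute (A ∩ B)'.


U = {1, 2, 3, 4, 5, 6, 7, 8, 9, 10, 11}
A = {2, 4, 7, 11}, B = {2, 3, 4, 5}
A ∩ B = {2, 4}
(A ∩ B)' = U \ (A ∩ B) = {1, 3, 5, 6, 7, 8, 9, 10, 11}
Verification via A' ∪ B': A' = {1, 3, 5, 6, 8, 9, 10}, B' = {1, 6, 7, 8, 9, 10, 11}
A' ∪ B' = {1, 3, 5, 6, 7, 8, 9, 10, 11} ✓

{1, 3, 5, 6, 7, 8, 9, 10, 11}


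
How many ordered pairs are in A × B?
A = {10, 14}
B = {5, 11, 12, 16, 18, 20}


Set A = {10, 14} has 2 elements.
Set B = {5, 11, 12, 16, 18, 20} has 6 elements.
|A × B| = |A| × |B| = 2 × 6 = 12

12


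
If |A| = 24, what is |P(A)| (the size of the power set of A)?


The set has 24 elements.
The power set contains all possible subsets.
|P(A)| = 2^|A| = 2^24 = 16777216

16777216


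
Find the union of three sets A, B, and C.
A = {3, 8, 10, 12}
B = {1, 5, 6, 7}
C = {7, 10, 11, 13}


Set A = {3, 8, 10, 12}
Set B = {1, 5, 6, 7}
Set C = {7, 10, 11, 13}
First, A ∪ B = {1, 3, 5, 6, 7, 8, 10, 12}
Then, (A ∪ B) ∪ C = {1, 3, 5, 6, 7, 8, 10, 11, 12, 13}

{1, 3, 5, 6, 7, 8, 10, 11, 12, 13}


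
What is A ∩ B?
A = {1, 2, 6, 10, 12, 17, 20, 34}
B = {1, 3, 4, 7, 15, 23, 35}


Set A = {1, 2, 6, 10, 12, 17, 20, 34}
Set B = {1, 3, 4, 7, 15, 23, 35}
A ∩ B includes only elements in both sets.
Check each element of A against B:
1 ✓, 2 ✗, 6 ✗, 10 ✗, 12 ✗, 17 ✗, 20 ✗, 34 ✗
A ∩ B = {1}

{1}


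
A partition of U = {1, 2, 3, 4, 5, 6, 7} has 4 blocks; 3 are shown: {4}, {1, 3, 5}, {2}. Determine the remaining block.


U = {1, 2, 3, 4, 5, 6, 7}
Shown blocks: {4}, {1, 3, 5}, {2}
A partition's blocks are pairwise disjoint and cover U, so the missing block = U \ (union of shown blocks).
Union of shown blocks: {1, 2, 3, 4, 5}
Missing block = U \ (union) = {6, 7}

{6, 7}


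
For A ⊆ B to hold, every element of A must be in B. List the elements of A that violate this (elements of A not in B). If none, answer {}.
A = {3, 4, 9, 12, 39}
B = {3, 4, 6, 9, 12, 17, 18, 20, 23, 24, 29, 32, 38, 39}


Set A = {3, 4, 9, 12, 39}
Set B = {3, 4, 6, 9, 12, 17, 18, 20, 23, 24, 29, 32, 38, 39}
Check each element of A against B:
3 ∈ B, 4 ∈ B, 9 ∈ B, 12 ∈ B, 39 ∈ B
Elements of A not in B: {}

{}


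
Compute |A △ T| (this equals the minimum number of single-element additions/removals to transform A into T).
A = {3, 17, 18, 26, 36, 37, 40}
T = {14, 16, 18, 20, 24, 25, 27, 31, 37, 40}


Set A = {3, 17, 18, 26, 36, 37, 40}
Set T = {14, 16, 18, 20, 24, 25, 27, 31, 37, 40}
Elements to remove from A (in A, not in T): {3, 17, 26, 36} → 4 removals
Elements to add to A (in T, not in A): {14, 16, 20, 24, 25, 27, 31} → 7 additions
Total edits = 4 + 7 = 11

11


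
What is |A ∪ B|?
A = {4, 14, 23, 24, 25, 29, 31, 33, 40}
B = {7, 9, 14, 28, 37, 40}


Set A = {4, 14, 23, 24, 25, 29, 31, 33, 40}, |A| = 9
Set B = {7, 9, 14, 28, 37, 40}, |B| = 6
A ∩ B = {14, 40}, |A ∩ B| = 2
|A ∪ B| = |A| + |B| - |A ∩ B| = 9 + 6 - 2 = 13

13
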